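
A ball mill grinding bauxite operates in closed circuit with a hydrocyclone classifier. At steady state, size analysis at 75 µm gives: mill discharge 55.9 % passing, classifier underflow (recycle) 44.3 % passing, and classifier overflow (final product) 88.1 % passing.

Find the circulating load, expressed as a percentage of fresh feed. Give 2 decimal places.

Classifier node, passing 75 µm:
Fd + Rd = Ru + Fo ⇒ R/F = (o−d)/(d−u)
r = (88.1 − 55.9)/(55.9 − 44.3) = 32.2/11.6 = 2.7759
CL = 100·r = 277.59 %

CL = 277.59 %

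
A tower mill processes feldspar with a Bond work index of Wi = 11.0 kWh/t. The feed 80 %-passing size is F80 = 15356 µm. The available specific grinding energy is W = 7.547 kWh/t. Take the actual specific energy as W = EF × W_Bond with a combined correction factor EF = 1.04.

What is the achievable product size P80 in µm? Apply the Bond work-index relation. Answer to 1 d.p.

P80 = 182.4 µm

Bond:  W = 10 Wi (1/√P − 1/√F)
W_Bond = W / EF = 7.547 / 1.04 = 7.2567 kWh/t
⇒ 1/√P80 = W_Bond/(10·Wi) + 1/√F80
  = 7.2567/(10·11.0) + 1/√15356 = 0.065970 + 0.008070 = 0.074040
P80 = (1/0.074040)² = 13.5062² = 182.42 µm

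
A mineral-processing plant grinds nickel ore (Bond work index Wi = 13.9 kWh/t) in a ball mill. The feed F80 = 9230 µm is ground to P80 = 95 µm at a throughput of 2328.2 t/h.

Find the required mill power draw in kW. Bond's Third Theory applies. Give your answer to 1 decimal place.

W = 10·Wi·(P80^(-½) − F80^(-½))
W = 10·13.9·(1/√95 − 1/√9230) = 10·13.9·(0.092189) = 12.8143 kWh/t
Mill draw = 12.8143 × 2328.2 = 29834.2 kW

P = 29834.2 kW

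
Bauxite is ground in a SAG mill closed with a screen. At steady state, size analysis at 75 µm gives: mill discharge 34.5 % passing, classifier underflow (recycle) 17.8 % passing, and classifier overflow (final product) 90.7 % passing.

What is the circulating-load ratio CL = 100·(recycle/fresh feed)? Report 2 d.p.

Classifier node, passing 75 µm:
(1+r)d = ru + o → r = (o−d)/(d−u)
r = (90.7 − 34.5)/(34.5 − 17.8) = 56.2/16.7 = 3.3653
CL = 100·r = 336.53 %

CL = 336.53 %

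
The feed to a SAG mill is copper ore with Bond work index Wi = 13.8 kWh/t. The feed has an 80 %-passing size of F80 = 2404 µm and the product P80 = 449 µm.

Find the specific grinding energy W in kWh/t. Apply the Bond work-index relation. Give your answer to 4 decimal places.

W = 10 Wi / √P80 − 10 Wi / √F80
1/√449 = 0.047193;  1/√2404 = 0.020395
W = 10·13.8·(0.047193 − 0.020395) = 3.6981 kWh/t

W = 3.6981 kWh/t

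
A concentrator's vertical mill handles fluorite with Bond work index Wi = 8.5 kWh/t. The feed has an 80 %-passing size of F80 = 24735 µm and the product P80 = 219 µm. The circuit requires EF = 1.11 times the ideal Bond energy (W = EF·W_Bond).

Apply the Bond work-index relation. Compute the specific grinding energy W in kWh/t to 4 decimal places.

W = 5.7757 kWh/t

W_Bond = 10·Wi·(1/√P₈₀ − 1/√F₈₀)
1/√219 = 0.067574;  1/√24735 = 0.006358
W = 10·8.5·(0.067574 − 0.006358) = 5.2033 kWh/t
With EF = 1.11: W = 5.2033·1.11 = 5.7757 kWh/t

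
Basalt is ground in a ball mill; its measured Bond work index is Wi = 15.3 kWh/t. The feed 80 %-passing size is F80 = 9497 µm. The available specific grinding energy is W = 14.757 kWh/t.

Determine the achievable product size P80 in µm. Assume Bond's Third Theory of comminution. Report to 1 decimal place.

Bond: W = 10·Wi·(1/√P80 − 1/√F80)
⇒ 1/√P80 = W/(10·Wi) + 1/√F80
  = 14.7570/(10·15.3) + 1/√9497 = 0.096451 + 0.010261 = 0.106712
P80 = (1/0.106712)² = 9.3710² = 87.82 µm

P80 = 87.8 µm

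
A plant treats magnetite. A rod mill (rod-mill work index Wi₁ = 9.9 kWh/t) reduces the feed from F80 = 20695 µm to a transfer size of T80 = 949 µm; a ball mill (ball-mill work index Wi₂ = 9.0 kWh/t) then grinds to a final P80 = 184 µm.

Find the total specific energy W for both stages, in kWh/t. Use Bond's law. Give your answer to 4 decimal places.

W = 6.2389 kWh/t

W = 10 Wi / √P80 − 10 Wi / √F80
Stage 1 (20695→949 µm, Wi₁=9.9): W₁ = 10·9.9·(0.032461 − 0.006951) = 2.5255 kWh/t
Stage 2 (949→184 µm, Wi₂=9.0): W₂ = 10·9.0·(0.073721 − 0.032461) = 3.7134 kWh/t
W = W₁ + W₂ = 2.5255 + 3.7134 = 6.2389 kWh/t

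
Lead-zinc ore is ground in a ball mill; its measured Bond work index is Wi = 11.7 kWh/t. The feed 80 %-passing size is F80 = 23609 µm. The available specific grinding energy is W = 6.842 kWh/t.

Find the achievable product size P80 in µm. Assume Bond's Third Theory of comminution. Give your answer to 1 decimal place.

P80 = 236.8 µm

Bond: W = 10·Wi·(1/√P80 − 1/√F80)
P80^-0.5 = F80^-0.5 + W/(10 Wi)
  = 6.8420/(10·11.7) + 1/√23609 = 0.058479 + 0.006508 = 0.064987
P80 = (1/0.064987)² = 15.3877² = 236.78 µm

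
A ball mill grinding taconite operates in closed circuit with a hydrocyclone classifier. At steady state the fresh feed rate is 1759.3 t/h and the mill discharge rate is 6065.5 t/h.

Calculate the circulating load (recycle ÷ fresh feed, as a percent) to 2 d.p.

Steady state: M = F + R.
R = M − F = 6065.5 − 1759.3 = 4306.2 t/h
CL = 100·R/F = 100·4306.2/1759.3 = 244.77 %

CL = 244.77 %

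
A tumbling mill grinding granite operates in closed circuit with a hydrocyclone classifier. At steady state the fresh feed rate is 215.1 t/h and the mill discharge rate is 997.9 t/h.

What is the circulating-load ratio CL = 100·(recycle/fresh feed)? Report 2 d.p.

CL = 363.92 %

Mill node: discharge = fresh + recycle.
R = M − F = 997.9 − 215.1 = 782.8 t/h
CL = 100·R/F = 100·782.8/215.1 = 363.92 %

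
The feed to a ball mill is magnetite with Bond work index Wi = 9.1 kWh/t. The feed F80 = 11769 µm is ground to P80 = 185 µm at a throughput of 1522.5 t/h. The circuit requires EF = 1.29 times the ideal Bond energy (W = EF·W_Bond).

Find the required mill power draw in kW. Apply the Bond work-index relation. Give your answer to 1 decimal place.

Bond: W = 10·Wi·(1/√P80 − 1/√F80)
W = 10·9.1·(1/√185 − 1/√11769) = 10·9.1·(0.064304) = 5.8516 kWh/t
Apply correction: 5.8516 × 1.29 = 7.5486 kWh/t
P_mill = W·ṁ = 7.5486·1522.5 = 11492.7 kW

P = 11492.7 kW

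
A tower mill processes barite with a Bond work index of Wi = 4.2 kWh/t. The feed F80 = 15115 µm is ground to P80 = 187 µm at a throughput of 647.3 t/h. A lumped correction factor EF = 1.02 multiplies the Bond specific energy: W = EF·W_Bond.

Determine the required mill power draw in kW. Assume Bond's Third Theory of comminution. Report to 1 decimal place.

Bond: W = 10·Wi·(1/√P80 − 1/√F80)
W = 10·4.2·(1/√187 − 1/√15115) = 10·4.2·(0.064993) = 2.7297 kWh/t
Apply correction: 2.7297 × 1.02 = 2.7843 kWh/t
Power = W × throughput = 2.7843 kWh/t × 647.3 t/h = 1802.3 kW

P = 1802.3 kW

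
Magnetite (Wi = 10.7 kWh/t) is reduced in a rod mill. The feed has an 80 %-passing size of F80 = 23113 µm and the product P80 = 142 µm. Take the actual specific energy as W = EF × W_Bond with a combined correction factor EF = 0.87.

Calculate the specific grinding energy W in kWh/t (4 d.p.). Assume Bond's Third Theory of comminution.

W = 10 Wi / √P80 − 10 Wi / √F80
1/√142 = 0.083918;  1/√23113 = 0.006578
W = 10·10.7·(0.083918 − 0.006578) = 8.2754 kWh/t
With EF = 0.87: W = 8.2754·0.87 = 7.1996 kWh/t

W = 7.1996 kWh/t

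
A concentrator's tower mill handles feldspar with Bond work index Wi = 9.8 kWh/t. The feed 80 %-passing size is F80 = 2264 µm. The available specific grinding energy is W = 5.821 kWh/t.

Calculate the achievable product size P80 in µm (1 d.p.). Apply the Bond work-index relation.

W = 10 Wi (1/√P80 − 1/√F80)  [Bond]
⇒ 1/√P80 = W/(10·Wi) + 1/√F80
  = 5.8210/(10·9.8) + 1/√2264 = 0.059398 + 0.021017 = 0.080415
P80 = (1/0.080415)² = 12.4356² = 154.64 µm

P80 = 154.6 µm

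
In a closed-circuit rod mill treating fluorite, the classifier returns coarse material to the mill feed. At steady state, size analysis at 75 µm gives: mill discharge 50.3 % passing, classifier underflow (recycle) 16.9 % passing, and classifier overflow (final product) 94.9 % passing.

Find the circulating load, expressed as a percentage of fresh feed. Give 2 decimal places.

CL = 133.53 %

Two-product formula at 75 µm:
(1+r)·d = r·u + o ⇒ r = (o−d)/(d−u)
r = (94.9 − 50.3)/(50.3 − 16.9) = 44.6/33.4 = 1.3353
CL = 100·r = 133.53 %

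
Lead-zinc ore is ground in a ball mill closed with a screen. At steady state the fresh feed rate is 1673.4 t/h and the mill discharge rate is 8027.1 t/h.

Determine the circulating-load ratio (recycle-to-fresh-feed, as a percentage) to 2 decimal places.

CL = 379.69 %

Mill node: discharge = fresh + recycle.
R = M − F = 8027.1 − 1673.4 = 6353.7 t/h
CL = 100·R/F = 100·6353.7/1673.4 = 379.69 %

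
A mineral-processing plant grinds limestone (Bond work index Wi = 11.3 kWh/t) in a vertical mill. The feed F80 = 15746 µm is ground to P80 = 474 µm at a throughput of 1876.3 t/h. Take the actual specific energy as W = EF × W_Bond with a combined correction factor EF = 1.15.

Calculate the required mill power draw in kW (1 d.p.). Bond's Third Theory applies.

P = 9256.2 kW

W = 10·Wi·(P80^(-½) − F80^(-½))
W = 10·11.3·(1/√474 − 1/√15746) = 10·11.3·(0.037962) = 4.2897 kWh/t
Corrected W = EF·W_Bond = 1.15·4.2897 = 4.9332 kWh/t
Power = W × throughput = 4.9332 kWh/t × 1876.3 t/h = 9256.2 kW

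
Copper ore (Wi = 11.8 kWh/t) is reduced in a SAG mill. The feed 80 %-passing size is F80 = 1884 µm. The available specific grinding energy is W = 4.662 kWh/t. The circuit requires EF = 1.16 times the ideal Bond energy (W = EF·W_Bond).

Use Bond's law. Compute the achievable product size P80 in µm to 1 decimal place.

W = 10 Wi (1/√P80 − 1/√F80)  [Bond]
W_Bond = W / EF = 4.662 / 1.16 = 4.0190 kWh/t
⇒ 1/√P80 = W_Bond/(10 Wi) + 1/√F80
  = 4.0190/(10·11.8) + 1/√1884 = 0.034059 + 0.023039 = 0.057098
P80 = (1/0.057098)² = 17.5138² = 306.73 µm

P80 = 306.7 µm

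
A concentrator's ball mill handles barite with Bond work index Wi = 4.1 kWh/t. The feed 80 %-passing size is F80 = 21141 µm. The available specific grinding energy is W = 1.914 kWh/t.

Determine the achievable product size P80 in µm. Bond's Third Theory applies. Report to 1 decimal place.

P80 = 348.6 µm

W_Bond = 10·Wi·(1/√P₈₀ − 1/√F₈₀)
⇒ 1/√P80 = W/(10·Wi) + 1/√F80
  = 1.9140/(10·4.1) + 1/√21141 = 0.046683 + 0.006878 = 0.053561
P80 = (1/0.053561)² = 18.6705² = 348.59 µm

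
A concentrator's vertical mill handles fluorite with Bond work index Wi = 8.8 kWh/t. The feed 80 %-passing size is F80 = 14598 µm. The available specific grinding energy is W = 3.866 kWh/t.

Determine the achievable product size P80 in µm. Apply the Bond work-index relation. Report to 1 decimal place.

W = 10 Wi / √P80 − 10 Wi / √F80
⇒ 1/√P80 = W/(10 Wi) + 1/√F80
  = 3.8660/(10·8.8) + 1/√14598 = 0.043932 + 0.008277 = 0.052208
P80 = (1/0.052208)² = 19.1540² = 366.88 µm

P80 = 366.9 µm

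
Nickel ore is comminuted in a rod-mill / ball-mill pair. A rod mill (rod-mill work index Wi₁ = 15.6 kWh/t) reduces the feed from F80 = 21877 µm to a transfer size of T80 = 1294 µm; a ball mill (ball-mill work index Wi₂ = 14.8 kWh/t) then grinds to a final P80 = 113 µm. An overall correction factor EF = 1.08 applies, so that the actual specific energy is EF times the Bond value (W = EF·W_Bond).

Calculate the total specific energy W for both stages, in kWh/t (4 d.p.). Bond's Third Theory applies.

W = 10·Wi·[P80^(−½) − F80^(−½)]
Stage 1 (21877→1294 µm, Wi₁=15.6): W₁ = 10·15.6·(0.027799 − 0.006761) = 3.2820 kWh/t
Stage 2 (1294→113 µm, Wi₂=14.8): W₂ = 10·14.8·(0.094072 − 0.027799) = 9.8084 kWh/t
W = W₁ + W₂ = 3.2820 + 9.8084 = 13.0904 kWh/t
Corrected W = EF·W_Bond = 1.08·13.0904 = 14.1376 kWh/t

W = 14.1376 kWh/t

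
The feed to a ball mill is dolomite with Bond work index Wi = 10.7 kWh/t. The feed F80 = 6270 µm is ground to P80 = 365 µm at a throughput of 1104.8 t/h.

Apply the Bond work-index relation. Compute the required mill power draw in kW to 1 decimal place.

P = 4694.7 kW

W = 10 Wi / √P80 − 10 Wi / √F80
W = 10·10.7·(1/√365 − 1/√6270) = 10·10.7·(0.039713) = 4.2493 kWh/t
Power = W × throughput = 4.2493 kWh/t × 1104.8 t/h = 4694.7 kW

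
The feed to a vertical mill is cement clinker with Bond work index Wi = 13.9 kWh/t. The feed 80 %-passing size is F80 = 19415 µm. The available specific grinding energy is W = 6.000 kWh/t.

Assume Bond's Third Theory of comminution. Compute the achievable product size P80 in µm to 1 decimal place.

P80 = 394.6 µm

W = 10·Wi·[P80^(−½) − F80^(−½)]
P80^-0.5 = F80^-0.5 + W/(10 Wi)
  = 6.0000/(10·13.9) + 1/√19415 = 0.043165 + 0.007177 = 0.050342
P80 = (1/0.050342)² = 19.8640² = 394.58 µm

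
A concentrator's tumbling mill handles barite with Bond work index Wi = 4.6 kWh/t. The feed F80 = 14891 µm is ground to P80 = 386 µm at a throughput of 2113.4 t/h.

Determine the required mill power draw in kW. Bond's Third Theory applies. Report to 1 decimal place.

P = 4151.5 kW

W = 10·Wi·(P80^(-½) − F80^(-½))
W = 10·4.6·(1/√386 − 1/√14891) = 10·4.6·(0.042704) = 1.9644 kWh/t
Power = W × throughput = 1.9644 kWh/t × 2113.4 t/h = 4151.5 kW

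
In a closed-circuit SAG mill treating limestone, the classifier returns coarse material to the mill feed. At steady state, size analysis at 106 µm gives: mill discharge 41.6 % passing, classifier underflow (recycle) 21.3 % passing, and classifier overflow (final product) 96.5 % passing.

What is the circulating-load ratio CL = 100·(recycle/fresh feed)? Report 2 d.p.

Classifier node, passing 106 µm:
(1+r)d = ru + o → r = (o−d)/(d−u)
r = (96.5 − 41.6)/(41.6 − 21.3) = 54.9/20.3 = 2.7044
CL = 100·r = 270.44 %

CL = 270.44 %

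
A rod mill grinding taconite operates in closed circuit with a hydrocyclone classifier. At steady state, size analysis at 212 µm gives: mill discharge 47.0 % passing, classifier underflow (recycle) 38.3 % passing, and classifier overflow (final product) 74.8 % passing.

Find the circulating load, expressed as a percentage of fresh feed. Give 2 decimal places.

CL = 319.54 %

Classifier node, passing 212 µm:
d + r·d = r·u + o → r(d−u) = o−d
r = (74.8 − 47.0)/(47.0 − 38.3) = 27.8/8.7 = 3.1954
CL = 100·r = 319.54 %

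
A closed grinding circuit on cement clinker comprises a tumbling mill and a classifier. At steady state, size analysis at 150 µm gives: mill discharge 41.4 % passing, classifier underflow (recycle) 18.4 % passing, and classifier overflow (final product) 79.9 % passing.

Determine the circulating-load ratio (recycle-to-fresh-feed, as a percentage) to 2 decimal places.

CL = 167.39 %

Mass balance on the −150 µm fraction:
r = (o − d)/(d − u)
r = (79.9 − 41.4)/(41.4 − 18.4) = 38.5/23.0 = 1.6739
CL = 100·r = 167.39 %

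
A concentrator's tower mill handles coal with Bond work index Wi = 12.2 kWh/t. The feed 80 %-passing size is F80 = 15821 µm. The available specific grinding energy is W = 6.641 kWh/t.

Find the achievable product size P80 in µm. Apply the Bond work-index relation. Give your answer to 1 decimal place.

W = 10 Wi / √P80 − 10 Wi / √F80
⇒ 1/√P80 = W/(10 Wi) + 1/√F80
  = 6.6410/(10·12.2) + 1/√15821 = 0.054434 + 0.007950 = 0.062385
P80 = (1/0.062385)² = 16.0296² = 256.95 µm

P80 = 256.9 µm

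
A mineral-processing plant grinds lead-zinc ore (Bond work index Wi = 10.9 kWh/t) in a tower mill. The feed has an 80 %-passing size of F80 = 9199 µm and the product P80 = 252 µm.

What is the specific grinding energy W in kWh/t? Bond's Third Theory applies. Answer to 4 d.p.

W = 5.7299 kWh/t

Bond:  W = 10 Wi (1/√P − 1/√F)
1/√252 = 0.062994;  1/√9199 = 0.010426
W = 10·10.9·(0.062994 − 0.010426) = 5.7299 kWh/t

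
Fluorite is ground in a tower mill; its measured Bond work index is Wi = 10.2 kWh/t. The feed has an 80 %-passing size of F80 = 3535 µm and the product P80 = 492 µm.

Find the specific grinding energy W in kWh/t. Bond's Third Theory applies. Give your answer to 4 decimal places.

W = 10·Wi·[P80^(−½) − F80^(−½)]
1/√492 = 0.045083;  1/√3535 = 0.016819
W = 10·10.2·(0.045083 − 0.016819) = 2.8830 kWh/t

W = 2.8830 kWh/t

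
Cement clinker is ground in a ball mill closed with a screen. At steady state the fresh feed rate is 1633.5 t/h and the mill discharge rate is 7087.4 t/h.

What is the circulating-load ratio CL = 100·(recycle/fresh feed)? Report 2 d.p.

Mill node: discharge = fresh + recycle.
R = M − F = 7087.4 − 1633.5 = 5453.9 t/h
CL = 100·R/F = 100·5453.9/1633.5 = 333.88 %

CL = 333.88 %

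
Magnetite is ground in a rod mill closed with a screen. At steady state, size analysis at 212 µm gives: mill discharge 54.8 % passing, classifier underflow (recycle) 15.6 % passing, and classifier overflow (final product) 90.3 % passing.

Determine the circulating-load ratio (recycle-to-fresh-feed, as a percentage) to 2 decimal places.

Classifier node, passing 212 µm:
(1+r)·d = r·u + o ⇒ r = (o−d)/(d−u)
r = (90.3 − 54.8)/(54.8 − 15.6) = 35.5/39.2 = 0.9056
CL = 100·r = 90.56 %

CL = 90.56 %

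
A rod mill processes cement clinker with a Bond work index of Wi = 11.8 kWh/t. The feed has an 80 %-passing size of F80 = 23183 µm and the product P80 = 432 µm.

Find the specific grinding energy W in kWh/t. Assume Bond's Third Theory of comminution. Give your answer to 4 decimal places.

W_Bond = 10·Wi·(1/√P₈₀ − 1/√F₈₀)
1/√432 = 0.048113;  1/√23183 = 0.006568
W = 10·11.8·(0.048113 − 0.006568) = 4.9023 kWh/t

W = 4.9023 kWh/t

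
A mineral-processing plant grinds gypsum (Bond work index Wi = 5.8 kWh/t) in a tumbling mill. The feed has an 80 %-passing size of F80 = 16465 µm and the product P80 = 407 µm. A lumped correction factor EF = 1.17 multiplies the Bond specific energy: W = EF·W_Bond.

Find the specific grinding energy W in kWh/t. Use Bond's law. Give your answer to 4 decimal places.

W = 10 Wi (1/√P80 − 1/√F80)  [Bond]
1/√407 = 0.049568;  1/√16465 = 0.007793
W = 10·5.8·(0.049568 − 0.007793) = 2.4229 kWh/t
Corrected W = EF·W_Bond = 1.17·2.4229 = 2.8348 kWh/t

W = 2.8348 kWh/t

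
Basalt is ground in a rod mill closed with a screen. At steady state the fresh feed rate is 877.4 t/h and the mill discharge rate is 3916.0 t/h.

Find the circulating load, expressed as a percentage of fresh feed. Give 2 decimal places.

Steady state: M = F + R.
R = M − F = 3916.0 − 877.4 = 3038.6 t/h
CL = 100·R/F = 100·3038.6/877.4 = 346.32 %

CL = 346.32 %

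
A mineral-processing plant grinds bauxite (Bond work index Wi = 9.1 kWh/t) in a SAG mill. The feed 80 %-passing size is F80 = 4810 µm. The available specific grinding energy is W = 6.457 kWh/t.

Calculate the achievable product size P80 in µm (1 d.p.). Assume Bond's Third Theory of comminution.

Bond:  W = 10 Wi (1/√P − 1/√F)
⇒ 1/√P80 = W/(10·Wi) + 1/√F80
  = 6.4570/(10·9.1) + 1/√4810 = 0.070956 + 0.014419 = 0.085375
P80 = (1/0.085375)² = 11.7131² = 137.20 µm

P80 = 137.2 µm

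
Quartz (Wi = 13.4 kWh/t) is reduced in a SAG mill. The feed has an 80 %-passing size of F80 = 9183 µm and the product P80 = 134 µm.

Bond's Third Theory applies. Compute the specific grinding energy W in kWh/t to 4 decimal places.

W = 10.1775 kWh/t

W = 10·Wi·(P80^(-½) − F80^(-½))
1/√134 = 0.086387;  1/√9183 = 0.010435
W = 10·13.4·(0.086387 − 0.010435) = 10.1775 kWh/t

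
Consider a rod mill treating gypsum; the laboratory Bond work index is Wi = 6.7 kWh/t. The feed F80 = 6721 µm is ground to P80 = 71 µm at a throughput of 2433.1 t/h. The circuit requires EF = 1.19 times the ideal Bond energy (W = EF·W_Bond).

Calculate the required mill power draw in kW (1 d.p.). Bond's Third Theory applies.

W = 10·Wi·(P80^(-½) − F80^(-½))
W = 10·6.7·(1/√71 − 1/√6721) = 10·6.7·(0.106480) = 7.1342 kWh/t
Apply correction: 7.1342 × 1.19 = 8.4897 kWh/t
P_mill = W·ṁ = 8.4897·2433.1 = 20656.2 kW

P = 20656.2 kW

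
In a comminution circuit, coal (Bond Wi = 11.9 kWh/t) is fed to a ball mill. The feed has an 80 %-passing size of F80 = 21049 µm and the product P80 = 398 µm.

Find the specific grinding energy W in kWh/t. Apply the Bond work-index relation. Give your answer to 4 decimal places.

W = 5.1447 kWh/t

Bond:  W = 10 Wi (1/√P − 1/√F)
1/√398 = 0.050125;  1/√21049 = 0.006893
W = 10·11.9·(0.050125 − 0.006893) = 5.1447 kWh/t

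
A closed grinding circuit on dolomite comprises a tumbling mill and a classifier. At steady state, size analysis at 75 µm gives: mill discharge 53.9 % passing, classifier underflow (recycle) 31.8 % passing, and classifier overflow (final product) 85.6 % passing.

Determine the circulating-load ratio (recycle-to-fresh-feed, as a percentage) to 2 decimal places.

CL = 143.44 %

Two-product formula at 75 µm:
Fd + Rd = Ru + Fo ⇒ R/F = (o−d)/(d−u)
r = (85.6 − 53.9)/(53.9 − 31.8) = 31.7/22.1 = 1.4344
CL = 100·r = 143.44 %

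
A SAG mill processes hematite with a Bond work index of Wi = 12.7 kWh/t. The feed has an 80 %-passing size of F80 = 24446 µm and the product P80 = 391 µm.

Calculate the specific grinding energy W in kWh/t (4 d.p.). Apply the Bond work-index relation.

W = 10 Wi (P80^-0.5 − F80^-0.5)
1/√391 = 0.050572;  1/√24446 = 0.006396
W = 10·12.7·(0.050572 − 0.006396) = 5.6104 kWh/t

W = 5.6104 kWh/t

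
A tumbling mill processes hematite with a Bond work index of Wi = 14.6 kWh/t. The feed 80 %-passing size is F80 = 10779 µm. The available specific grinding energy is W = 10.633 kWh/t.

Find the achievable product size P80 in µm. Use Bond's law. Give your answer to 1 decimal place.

W = 10 Wi / √P80 − 10 Wi / √F80
⇒ 1/√P80 = W/(10 Wi) + 1/√F80
  = 10.6330/(10·14.6) + 1/√10779 = 0.072829 + 0.009632 = 0.082461
P80 = (1/0.082461)² = 12.1270² = 147.06 µm

P80 = 147.1 µm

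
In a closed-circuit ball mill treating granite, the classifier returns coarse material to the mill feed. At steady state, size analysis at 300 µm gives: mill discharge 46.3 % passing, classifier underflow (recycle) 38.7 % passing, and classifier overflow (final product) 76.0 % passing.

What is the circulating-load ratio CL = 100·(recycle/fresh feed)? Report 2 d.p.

CL = 390.79 %

Mass balance on the −300 µm fraction:
(1+r)·d = r·u + o ⇒ r = (o−d)/(d−u)
r = (76.0 − 46.3)/(46.3 − 38.7) = 29.7/7.6 = 3.9079
CL = 100·r = 390.79 %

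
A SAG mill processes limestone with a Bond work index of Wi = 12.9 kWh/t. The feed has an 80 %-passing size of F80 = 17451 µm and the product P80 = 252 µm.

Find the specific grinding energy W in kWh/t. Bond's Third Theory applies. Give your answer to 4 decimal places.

W_Bond = 10·Wi·(1/√P₈₀ − 1/√F₈₀)
1/√252 = 0.062994;  1/√17451 = 0.007570
W = 10·12.9·(0.062994 − 0.007570) = 7.1497 kWh/t

W = 7.1497 kWh/t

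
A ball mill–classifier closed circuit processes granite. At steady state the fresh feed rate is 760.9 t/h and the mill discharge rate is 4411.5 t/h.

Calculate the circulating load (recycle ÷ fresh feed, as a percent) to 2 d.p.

CL = 479.77 %

Steady state: M = F + R.
R = M − F = 4411.5 − 760.9 = 3650.6 t/h
CL = 100·R/F = 100·3650.6/760.9 = 479.77 %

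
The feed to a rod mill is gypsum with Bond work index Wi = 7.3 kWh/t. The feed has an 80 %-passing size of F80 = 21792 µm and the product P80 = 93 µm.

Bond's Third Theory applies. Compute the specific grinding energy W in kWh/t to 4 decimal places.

W = 7.0752 kWh/t

Bond:  W = 10 Wi (1/√P − 1/√F)
1/√93 = 0.103695;  1/√21792 = 0.006774
W = 10·7.3·(0.103695 − 0.006774) = 7.0752 kWh/t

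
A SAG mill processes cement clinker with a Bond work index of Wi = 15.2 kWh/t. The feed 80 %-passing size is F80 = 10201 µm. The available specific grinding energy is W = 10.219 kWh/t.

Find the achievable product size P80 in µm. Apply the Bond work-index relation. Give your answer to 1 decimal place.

W_Bond = 10·Wi·(1/√P₈₀ − 1/√F₈₀)
1/√P80 = 1/√F80 + W/(10·Wi)
  = 10.2190/(10·15.2) + 1/√10201 = 0.067230 + 0.009901 = 0.077131
P80 = (1/0.077131)² = 12.9649² = 168.09 µm

P80 = 168.1 µm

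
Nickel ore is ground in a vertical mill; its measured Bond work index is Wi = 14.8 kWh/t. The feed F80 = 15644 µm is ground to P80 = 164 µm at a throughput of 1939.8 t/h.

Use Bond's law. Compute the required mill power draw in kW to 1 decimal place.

W_Bond = 10·Wi·(1/√P₈₀ − 1/√F₈₀)
W = 10·14.8·(1/√164 − 1/√15644) = 10·14.8·(0.070092) = 10.3736 kWh/t
Mill draw = 10.3736 × 1939.8 = 20122.7 kW

P = 20122.7 kW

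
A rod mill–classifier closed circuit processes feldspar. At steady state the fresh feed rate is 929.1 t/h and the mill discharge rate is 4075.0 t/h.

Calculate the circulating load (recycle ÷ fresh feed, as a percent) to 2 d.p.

CL = 338.60 %

Steady state: M = F + R.
R = M − F = 4075.0 − 929.1 = 3145.9 t/h
CL = 100·R/F = 100·3145.9/929.1 = 338.60 %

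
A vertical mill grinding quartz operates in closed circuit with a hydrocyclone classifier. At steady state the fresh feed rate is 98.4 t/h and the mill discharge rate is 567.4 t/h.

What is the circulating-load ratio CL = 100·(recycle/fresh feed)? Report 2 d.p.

M = F + R at steady state, so:
R = M − F = 567.4 − 98.4 = 469.0 t/h
CL = 100·R/F = 100·469.0/98.4 = 476.63 %

CL = 476.63 %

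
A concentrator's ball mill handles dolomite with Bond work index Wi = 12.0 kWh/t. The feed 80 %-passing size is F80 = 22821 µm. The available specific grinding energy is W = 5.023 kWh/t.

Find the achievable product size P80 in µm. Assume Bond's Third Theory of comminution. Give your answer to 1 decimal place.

P80 = 425.5 µm

W = 10 Wi (P80^-0.5 − F80^-0.5)
⇒ 1/√P80 = W/(10 Wi) + 1/√F80
  = 5.0230/(10·12.0) + 1/√22821 = 0.041858 + 0.006620 = 0.048478
P80 = (1/0.048478)² = 20.6279² = 425.51 µm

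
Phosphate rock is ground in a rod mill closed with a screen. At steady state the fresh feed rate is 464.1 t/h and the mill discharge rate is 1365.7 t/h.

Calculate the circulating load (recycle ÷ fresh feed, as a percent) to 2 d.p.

CL = 194.27 %

Mill node: discharge = fresh + recycle.
R = M − F = 1365.7 − 464.1 = 901.6 t/h
CL = 100·R/F = 100·901.6/464.1 = 194.27 %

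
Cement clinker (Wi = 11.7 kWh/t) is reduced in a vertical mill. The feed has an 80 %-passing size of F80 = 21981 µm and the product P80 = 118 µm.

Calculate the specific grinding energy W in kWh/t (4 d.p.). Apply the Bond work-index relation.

W = 9.9816 kWh/t

W_Bond = 10·Wi·(1/√P₈₀ − 1/√F₈₀)
1/√118 = 0.092057;  1/√21981 = 0.006745
W = 10·11.7·(0.092057 − 0.006745) = 9.9816 kWh/t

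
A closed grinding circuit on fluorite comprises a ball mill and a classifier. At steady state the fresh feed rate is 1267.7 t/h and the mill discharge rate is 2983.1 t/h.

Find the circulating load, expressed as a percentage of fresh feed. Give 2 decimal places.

CL = 135.32 %

Discharge = new feed + return, hence
R = M − F = 2983.1 − 1267.7 = 1715.4 t/h
CL = 100·R/F = 100·1715.4/1267.7 = 135.32 %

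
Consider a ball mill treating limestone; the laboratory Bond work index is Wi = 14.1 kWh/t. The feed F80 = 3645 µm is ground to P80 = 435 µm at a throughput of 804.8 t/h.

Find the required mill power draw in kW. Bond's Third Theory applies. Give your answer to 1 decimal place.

Bond: W = 10·Wi·(1/√P80 − 1/√F80)
W = 10·14.1·(1/√435 − 1/√3645) = 10·14.1·(0.031383) = 4.4250 kWh/t
Power = W × throughput = 4.4250 kWh/t × 804.8 t/h = 3561.2 kW

P = 3561.2 kW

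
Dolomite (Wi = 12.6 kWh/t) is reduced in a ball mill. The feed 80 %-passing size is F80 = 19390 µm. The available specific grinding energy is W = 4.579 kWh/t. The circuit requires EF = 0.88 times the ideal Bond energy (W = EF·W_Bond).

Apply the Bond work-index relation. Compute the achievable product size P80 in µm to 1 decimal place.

P80 = 425.5 µm

W = 10·Wi·[P80^(−½) − F80^(−½)]
W_Bond = W / EF = 4.579 / 0.88 = 5.2034 kWh/t
⇒ 1/√P80 = W_Bond/(10·Wi) + 1/√F80
  = 5.2034/(10·12.6) + 1/√19390 = 0.041297 + 0.007181 = 0.048478
P80 = (1/0.048478)² = 20.6278² = 425.51 µm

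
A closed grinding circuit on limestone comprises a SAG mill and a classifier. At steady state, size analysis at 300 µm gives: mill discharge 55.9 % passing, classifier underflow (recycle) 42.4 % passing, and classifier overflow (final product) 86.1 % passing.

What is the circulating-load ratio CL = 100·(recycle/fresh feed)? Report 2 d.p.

CL = 223.70 %

Classifier node, passing 300 µm:
(1+r)·d = r·u + o ⇒ r = (o−d)/(d−u)
r = (86.1 − 55.9)/(55.9 − 42.4) = 30.2/13.5 = 2.2370
CL = 100·r = 223.70 %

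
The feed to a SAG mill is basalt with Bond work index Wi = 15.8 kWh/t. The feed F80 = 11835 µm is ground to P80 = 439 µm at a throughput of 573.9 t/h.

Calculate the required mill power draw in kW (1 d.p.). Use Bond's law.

P = 3494.2 kW

W = 10·Wi·[P80^(−½) − F80^(−½)]
W = 10·15.8·(1/√439 − 1/√11835) = 10·15.8·(0.038535) = 6.0886 kWh/t
Mill draw = 6.0886 × 573.9 = 3494.2 kW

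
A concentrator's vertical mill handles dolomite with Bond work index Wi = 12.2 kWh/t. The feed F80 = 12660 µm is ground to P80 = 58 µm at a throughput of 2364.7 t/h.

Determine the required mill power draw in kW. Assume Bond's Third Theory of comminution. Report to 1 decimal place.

P = 35317.0 kW

Bond:  W = 10 Wi (1/√P − 1/√F)
W = 10·12.2·(1/√58 − 1/√12660) = 10·12.2·(0.122419) = 14.9351 kWh/t
Power = W × throughput = 14.9351 kWh/t × 2364.7 t/h = 35317.0 kW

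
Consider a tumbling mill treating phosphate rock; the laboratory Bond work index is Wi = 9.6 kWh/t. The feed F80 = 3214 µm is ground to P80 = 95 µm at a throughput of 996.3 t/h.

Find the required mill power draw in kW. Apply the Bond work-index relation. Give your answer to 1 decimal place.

W = 10·Wi·[P80^(−½) − F80^(−½)]
W = 10·9.6·(1/√95 − 1/√3214) = 10·9.6·(0.084959) = 8.1560 kWh/t
P = W·T = 8.1560·996.3 = 8125.9 kW

P = 8125.9 kW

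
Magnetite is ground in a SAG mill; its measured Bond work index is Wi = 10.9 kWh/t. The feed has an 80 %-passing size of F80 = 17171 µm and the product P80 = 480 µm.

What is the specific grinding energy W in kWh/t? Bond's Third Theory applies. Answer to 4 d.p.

W = 4.1433 kWh/t

W_Bond = 10·Wi·(1/√P₈₀ − 1/√F₈₀)
1/√480 = 0.045644;  1/√17171 = 0.007631
W = 10·10.9·(0.045644 − 0.007631) = 4.1433 kWh/t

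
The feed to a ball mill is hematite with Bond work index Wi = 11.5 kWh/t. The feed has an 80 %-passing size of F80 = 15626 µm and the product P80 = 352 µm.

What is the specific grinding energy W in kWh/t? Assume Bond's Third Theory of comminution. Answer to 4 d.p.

W = 10 Wi (P80^-0.5 − F80^-0.5)
1/√352 = 0.053300;  1/√15626 = 0.008000
W = 10·11.5·(0.053300 − 0.008000) = 5.2096 kWh/t

W = 5.2096 kWh/t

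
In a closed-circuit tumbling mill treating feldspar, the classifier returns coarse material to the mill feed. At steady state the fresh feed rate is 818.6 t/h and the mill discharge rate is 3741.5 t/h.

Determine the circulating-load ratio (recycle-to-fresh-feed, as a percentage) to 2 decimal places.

CL = 357.06 %

Discharge = new feed + return, hence
R = M − F = 3741.5 − 818.6 = 2922.9 t/h
CL = 100·R/F = 100·2922.9/818.6 = 357.06 %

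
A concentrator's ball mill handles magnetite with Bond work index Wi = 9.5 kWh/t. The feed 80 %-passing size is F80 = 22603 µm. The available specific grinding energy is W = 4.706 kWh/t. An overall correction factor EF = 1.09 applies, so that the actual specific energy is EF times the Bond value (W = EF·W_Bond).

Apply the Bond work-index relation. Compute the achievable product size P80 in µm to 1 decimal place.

P80 = 368.4 µm

W = 10 Wi (1/√P80 − 1/√F80)  [Bond]
W_Bond = W / EF = 4.706 / 1.09 = 4.3174 kWh/t
P80^-0.5 = F80^-0.5 + W_Bond/(10 Wi)
  = 4.3174/(10·9.5) + 1/√22603 = 0.045447 + 0.006651 = 0.052098
P80 = (1/0.052098)² = 19.1946² = 368.43 µm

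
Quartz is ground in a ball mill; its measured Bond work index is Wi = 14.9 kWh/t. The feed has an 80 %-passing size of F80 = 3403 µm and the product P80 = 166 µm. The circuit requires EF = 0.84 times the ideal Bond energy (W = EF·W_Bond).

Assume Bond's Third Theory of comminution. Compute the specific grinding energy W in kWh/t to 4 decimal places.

W = 10·Wi·(P80^(-½) − F80^(-½))
1/√166 = 0.077615;  1/√3403 = 0.017142
W = 10·14.9·(0.077615 − 0.017142) = 9.0104 kWh/t
With EF = 0.84: W = 9.0104·0.84 = 7.5688 kWh/t

W = 7.5688 kWh/t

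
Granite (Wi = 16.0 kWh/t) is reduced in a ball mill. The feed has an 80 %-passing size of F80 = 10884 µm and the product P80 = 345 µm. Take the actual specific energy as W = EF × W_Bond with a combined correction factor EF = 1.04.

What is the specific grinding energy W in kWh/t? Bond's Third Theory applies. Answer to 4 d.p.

W = 10 Wi (P80^-0.5 − F80^-0.5)
1/√345 = 0.053838;  1/√10884 = 0.009585
W = 10·16.0·(0.053838 − 0.009585) = 7.0805 kWh/t
Corrected W = EF·W_Bond = 1.04·7.0805 = 7.3637 kWh/t

W = 7.3637 kWh/t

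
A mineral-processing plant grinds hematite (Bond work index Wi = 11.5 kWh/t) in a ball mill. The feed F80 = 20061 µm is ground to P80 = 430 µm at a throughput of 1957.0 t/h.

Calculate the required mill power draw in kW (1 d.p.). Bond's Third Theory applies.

P = 9264.2 kW

Bond: W = 10·Wi·(1/√P80 − 1/√F80)
W = 10·11.5·(1/√430 − 1/√20061) = 10·11.5·(0.041164) = 4.7339 kWh/t
P_mill = W·ṁ = 4.7339·1957.0 = 9264.2 kW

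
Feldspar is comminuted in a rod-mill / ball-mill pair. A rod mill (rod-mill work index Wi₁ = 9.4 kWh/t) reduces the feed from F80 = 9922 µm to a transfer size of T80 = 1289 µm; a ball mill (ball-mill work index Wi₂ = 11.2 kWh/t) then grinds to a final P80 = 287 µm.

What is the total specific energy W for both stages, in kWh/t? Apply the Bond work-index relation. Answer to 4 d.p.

W_Bond = 10·Wi·(1/√P₈₀ − 1/√F₈₀)
Stage 1 (9922→1289 µm, Wi₁=9.4): W₁ = 10·9.4·(0.027853 − 0.010039) = 1.6745 kWh/t
Stage 2 (1289→287 µm, Wi₂=11.2): W₂ = 10·11.2·(0.059028 − 0.027853) = 3.4916 kWh/t
W = W₁ + W₂ = 1.6745 + 3.4916 = 5.1661 kWh/t

W = 5.1661 kWh/t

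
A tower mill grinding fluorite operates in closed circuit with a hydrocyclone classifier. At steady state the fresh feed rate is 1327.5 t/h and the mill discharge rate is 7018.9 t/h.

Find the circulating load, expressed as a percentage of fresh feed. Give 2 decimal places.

CL = 428.73 %

Steady state: M = F + R.
R = M − F = 7018.9 − 1327.5 = 5691.4 t/h
CL = 100·R/F = 100·5691.4/1327.5 = 428.73 %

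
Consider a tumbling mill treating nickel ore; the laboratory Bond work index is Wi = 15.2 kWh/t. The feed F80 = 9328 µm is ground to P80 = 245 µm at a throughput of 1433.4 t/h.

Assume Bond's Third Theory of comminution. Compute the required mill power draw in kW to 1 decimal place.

Bond: W = 10·Wi·(1/√P80 − 1/√F80)
W = 10·15.2·(1/√245 − 1/√9328) = 10·15.2·(0.053534) = 8.1371 kWh/t
Mill draw = 8.1371 × 1433.4 = 11663.8 kW

P = 11663.8 kW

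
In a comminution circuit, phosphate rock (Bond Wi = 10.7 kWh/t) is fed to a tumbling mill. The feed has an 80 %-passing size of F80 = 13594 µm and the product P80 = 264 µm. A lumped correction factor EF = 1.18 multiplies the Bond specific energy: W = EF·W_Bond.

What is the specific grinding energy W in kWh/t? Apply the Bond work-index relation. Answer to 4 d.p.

W = 6.6879 kWh/t

W = 10 Wi / √P80 − 10 Wi / √F80
1/√264 = 0.061546;  1/√13594 = 0.008577
W = 10·10.7·(0.061546 − 0.008577) = 5.6677 kWh/t
Apply correction: 5.6677 × 1.18 = 6.6879 kWh/t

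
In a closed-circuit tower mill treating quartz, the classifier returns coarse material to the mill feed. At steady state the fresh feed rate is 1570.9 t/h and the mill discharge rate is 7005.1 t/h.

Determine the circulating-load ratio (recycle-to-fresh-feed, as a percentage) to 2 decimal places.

CL = 345.93 %

Mill node: discharge = fresh + recycle.
R = M − F = 7005.1 − 1570.9 = 5434.2 t/h
CL = 100·R/F = 100·5434.2/1570.9 = 345.93 %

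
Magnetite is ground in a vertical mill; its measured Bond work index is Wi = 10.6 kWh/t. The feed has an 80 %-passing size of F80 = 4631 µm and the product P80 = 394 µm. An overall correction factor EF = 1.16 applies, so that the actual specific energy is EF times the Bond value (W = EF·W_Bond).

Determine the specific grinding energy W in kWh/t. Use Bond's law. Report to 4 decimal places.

W = 4.3878 kWh/t

W = 10 Wi (P80^-0.5 − F80^-0.5)
1/√394 = 0.050379;  1/√4631 = 0.014695
W = 10·10.6·(0.050379 − 0.014695) = 3.7826 kWh/t
With EF = 1.16: W = 3.7826·1.16 = 4.3878 kWh/t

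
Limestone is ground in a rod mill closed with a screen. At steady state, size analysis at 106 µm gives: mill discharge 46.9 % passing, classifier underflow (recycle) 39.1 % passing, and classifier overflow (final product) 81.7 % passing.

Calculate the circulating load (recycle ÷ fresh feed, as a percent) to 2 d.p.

Let r = R/F. Size balance at 106 µm:
(1+r)·d = r·u + o ⇒ r = (o−d)/(d−u)
r = (81.7 − 46.9)/(46.9 − 39.1) = 34.8/7.8 = 4.4615
CL = 100·r = 446.15 %

CL = 446.15 %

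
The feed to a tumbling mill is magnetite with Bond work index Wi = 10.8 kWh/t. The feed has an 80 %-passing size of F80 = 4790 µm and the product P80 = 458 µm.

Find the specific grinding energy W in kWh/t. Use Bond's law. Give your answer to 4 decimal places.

Bond: W = 10·Wi·(1/√P80 − 1/√F80)
1/√458 = 0.046727;  1/√4790 = 0.014449
W = 10·10.8·(0.046727 − 0.014449) = 3.4860 kWh/t

W = 3.4860 kWh/t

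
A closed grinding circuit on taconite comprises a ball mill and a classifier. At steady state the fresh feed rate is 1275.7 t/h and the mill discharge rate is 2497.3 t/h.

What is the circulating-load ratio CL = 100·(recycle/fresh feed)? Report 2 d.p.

Steady state: M = F + R.
R = M − F = 2497.3 − 1275.7 = 1221.6 t/h
CL = 100·R/F = 100·1221.6/1275.7 = 95.76 %

CL = 95.76 %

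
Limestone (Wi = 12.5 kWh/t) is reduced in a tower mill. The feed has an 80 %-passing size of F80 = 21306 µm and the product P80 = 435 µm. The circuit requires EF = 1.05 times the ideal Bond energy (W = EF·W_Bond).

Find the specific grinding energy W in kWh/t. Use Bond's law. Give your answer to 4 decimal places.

W = 5.3938 kWh/t

W = 10 Wi (P80^-0.5 − F80^-0.5)
1/√435 = 0.047946;  1/√21306 = 0.006851
W = 10·12.5·(0.047946 − 0.006851) = 5.1369 kWh/t
With EF = 1.05: W = 5.1369·1.05 = 5.3938 kWh/t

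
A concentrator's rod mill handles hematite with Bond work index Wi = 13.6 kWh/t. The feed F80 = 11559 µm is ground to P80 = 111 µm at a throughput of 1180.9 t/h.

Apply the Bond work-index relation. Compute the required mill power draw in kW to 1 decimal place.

P = 13749.9 kW

W = 10 Wi (1/√P80 − 1/√F80)  [Bond]
W = 10·13.6·(1/√111 − 1/√11559) = 10·13.6·(0.085615) = 11.6436 kWh/t
P = W·T = 11.6436·1180.9 = 13749.9 kW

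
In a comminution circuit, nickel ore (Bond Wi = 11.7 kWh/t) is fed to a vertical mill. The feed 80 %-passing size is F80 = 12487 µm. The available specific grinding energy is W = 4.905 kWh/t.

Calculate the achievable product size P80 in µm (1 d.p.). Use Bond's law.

P80 = 386.4 µm

W_Bond = 10·Wi·(1/√P₈₀ − 1/√F₈₀)
P80^-0.5 = F80^-0.5 + W/(10 Wi)
  = 4.9050/(10·11.7) + 1/√12487 = 0.041923 + 0.008949 = 0.050872
P80 = (1/0.050872)² = 19.6572² = 386.40 µm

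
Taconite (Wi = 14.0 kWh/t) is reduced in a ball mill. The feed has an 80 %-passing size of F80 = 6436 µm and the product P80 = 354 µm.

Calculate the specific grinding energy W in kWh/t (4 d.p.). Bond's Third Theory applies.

W = 5.6958 kWh/t

W = 10·Wi·[P80^(−½) − F80^(−½)]
1/√354 = 0.053149;  1/√6436 = 0.012465
W = 10·14.0·(0.053149 − 0.012465) = 5.6958 kWh/t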